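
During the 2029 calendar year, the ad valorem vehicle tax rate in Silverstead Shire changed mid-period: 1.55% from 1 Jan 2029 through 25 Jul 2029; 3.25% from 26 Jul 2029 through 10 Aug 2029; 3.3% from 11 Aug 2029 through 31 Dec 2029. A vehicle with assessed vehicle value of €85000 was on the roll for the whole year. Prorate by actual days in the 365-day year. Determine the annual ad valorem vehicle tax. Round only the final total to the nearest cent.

€1963.62

1 Jan – 25 Jul 2029: 206 days at 1.55% → €85000 × 1.55% × 206/365 = €743.5753
26 Jul – 10 Aug 2029: 16 days at 3.25% → €85000 × 3.25% × 16/365 = €121.0959
11 Aug – 31 Dec 2029: 143 days at 3.3% → €85000 × 3.3% × 143/365 = €1098.9452
Total = €1963.6164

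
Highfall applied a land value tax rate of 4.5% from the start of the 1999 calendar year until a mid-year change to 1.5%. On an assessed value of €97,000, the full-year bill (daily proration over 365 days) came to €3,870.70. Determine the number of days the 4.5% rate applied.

Let d = days at the first rate; then 365 − d days at the second rate.
€97,000 × [4.5%·d + 1.5%·(365−d)] / 365 = €3,870.70
Solving gives d = 303, so the new rate took effect on 31 Oct 1999.

303 days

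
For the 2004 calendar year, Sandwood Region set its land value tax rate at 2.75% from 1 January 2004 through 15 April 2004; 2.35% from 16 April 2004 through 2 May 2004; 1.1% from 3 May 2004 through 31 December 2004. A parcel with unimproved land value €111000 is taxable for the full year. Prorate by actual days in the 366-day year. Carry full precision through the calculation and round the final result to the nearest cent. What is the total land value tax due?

€1815.88

1 January – 15 April 2004: 106 days at 2.75% → €111000 × 2.75% × 106/366 = €884.0574
16 April – 2 May 2004: 17 days at 2.35% → €111000 × 2.35% × 17/366 = €121.1598
3 May – 31 December 2004: 243 days at 1.1% → €111000 × 1.1% × 243/366 = €810.6639
Total = €1815.8811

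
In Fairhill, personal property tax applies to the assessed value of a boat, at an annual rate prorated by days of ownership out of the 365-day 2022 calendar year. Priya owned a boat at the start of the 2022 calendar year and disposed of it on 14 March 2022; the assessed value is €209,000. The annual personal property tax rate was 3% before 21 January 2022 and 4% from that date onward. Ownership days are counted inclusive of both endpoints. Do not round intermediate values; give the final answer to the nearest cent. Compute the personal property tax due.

1 January – 20 January 2022: 20 days at 3% → €209,000 × 3% × 20/365 = €343.5616
21 January – 14 March 2022: 53 days at 4% → €209,000 × 4% × 53/365 = €1,213.9178
Total = €1,557.4795

€1,557.48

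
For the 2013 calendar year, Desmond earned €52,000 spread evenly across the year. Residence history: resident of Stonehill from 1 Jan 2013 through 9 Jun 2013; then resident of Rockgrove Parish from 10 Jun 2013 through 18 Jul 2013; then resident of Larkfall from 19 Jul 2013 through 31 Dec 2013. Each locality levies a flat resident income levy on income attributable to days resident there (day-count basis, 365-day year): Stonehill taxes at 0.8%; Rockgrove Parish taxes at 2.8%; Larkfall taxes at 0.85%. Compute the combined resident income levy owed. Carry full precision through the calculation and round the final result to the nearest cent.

€538.95

Stonehill, 1 Jan – 9 Jun 2013: 160 days → €52,000 × 0.8% × 160/365 = €182.3562
Rockgrove Parish, 10 Jun – 18 Jul 2013: 39 days → €52,000 × 2.8% × 39/365 = €155.5726
Larkfall, 19 Jul – 31 Dec 2013: 166 days → €52,000 × 0.85% × 166/365 = €201.0192
Total = €538.9479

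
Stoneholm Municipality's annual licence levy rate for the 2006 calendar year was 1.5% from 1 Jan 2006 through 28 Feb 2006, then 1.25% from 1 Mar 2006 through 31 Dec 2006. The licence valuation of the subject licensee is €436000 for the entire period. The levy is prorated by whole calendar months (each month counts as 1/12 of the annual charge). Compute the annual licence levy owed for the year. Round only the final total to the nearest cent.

€5631.67

1 Jan – 28 Feb 2006: 2 months at 1.5% → €436000 × 1.5% × 2/12 = €1090.0000
1 Mar – 31 Dec 2006: 10 months at 1.25% → €436000 × 1.25% × 10/12 = €4541.6667
Total = €5631.6667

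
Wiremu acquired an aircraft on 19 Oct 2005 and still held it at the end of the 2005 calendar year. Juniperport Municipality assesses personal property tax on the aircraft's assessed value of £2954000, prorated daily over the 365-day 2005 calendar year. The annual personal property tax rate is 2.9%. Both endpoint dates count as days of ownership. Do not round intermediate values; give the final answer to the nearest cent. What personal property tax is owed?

£17367.90

Days held (19 Oct – 31 Dec 2005): 74 out of 365
Tax = £2954000 × 2.9% × 74/365 = £17367.9014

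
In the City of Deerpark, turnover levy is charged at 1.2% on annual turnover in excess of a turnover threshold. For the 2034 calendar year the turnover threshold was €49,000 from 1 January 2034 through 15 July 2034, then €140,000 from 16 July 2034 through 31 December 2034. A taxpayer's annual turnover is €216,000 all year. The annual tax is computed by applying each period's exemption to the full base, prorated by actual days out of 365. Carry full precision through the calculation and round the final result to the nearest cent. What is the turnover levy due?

€1,498.39

1 January – 15 July 2034: 196 days, exemption €49,000 → (€216,000 − €49,000) × 1.2% × 196/365 = €1,076.1205
16 July – 31 December 2034: 169 days, exemption €140,000 → (€216,000 − €140,000) × 1.2% × 169/365 = €422.2685
Total = €1,498.3890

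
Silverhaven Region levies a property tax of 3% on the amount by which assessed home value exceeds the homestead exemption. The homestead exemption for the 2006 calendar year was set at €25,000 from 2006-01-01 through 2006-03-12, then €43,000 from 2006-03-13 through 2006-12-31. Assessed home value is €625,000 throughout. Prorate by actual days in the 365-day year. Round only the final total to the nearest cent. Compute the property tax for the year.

€17,565.04

2006-01-01 to 2006-03-12: 71 days, exemption €25,000 → (€625,000 − €25,000) × 3% × 71/365 = €3,501.3699
2006-03-13 to 2006-12-31: 294 days, exemption €43,000 → (€625,000 − €43,000) × 3% × 294/365 = €14,063.6712
Total = €17,565.0411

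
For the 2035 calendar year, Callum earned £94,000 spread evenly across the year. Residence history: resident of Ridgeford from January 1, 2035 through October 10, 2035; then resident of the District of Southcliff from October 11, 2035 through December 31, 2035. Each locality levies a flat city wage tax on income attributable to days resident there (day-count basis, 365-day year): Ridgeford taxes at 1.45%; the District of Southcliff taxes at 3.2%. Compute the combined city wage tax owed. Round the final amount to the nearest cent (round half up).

£1,732.56

Ridgeford, January 1 – October 10, 2035: 283 days → £94,000 × 1.45% × 283/365 = £1,056.7918
The District of Southcliff, October 11 – December 31, 2035: 82 days → £94,000 × 3.2% × 82/365 = £675.7699
Total = £1,732.5616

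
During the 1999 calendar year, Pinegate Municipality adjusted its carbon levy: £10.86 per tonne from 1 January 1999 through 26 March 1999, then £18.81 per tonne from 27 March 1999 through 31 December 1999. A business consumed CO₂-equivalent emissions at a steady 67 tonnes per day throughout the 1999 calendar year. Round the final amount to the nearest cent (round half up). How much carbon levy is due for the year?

1 January – 26 March 1999: 85 days × 67 tonnes/day = 5,695 tonnes at £10.86/tonne → £61847.70
27 March – 31 December 1999: 280 days × 67 tonnes/day = 18,760 tonnes at £18.81/tonne → £352875.60

£414723.30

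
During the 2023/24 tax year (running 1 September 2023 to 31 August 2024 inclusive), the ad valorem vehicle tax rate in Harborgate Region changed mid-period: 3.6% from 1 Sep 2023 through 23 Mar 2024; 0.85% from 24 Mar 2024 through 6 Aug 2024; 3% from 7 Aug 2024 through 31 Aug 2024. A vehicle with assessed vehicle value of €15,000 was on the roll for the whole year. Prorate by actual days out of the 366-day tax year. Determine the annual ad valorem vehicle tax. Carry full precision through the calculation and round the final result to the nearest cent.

1 Sep 2023 – 23 Mar 2024: 205 days at 3.6% → €15,000 × 3.6% × 205/366 = €302.4590
24 Mar – 6 Aug 2024: 136 days at 0.85% → €15,000 × 0.85% × 136/366 = €47.3770
7 Aug – 31 Aug 2024: 25 days at 3% → €15,000 × 3% × 25/366 = €30.7377
Total = €380.5738

€380.57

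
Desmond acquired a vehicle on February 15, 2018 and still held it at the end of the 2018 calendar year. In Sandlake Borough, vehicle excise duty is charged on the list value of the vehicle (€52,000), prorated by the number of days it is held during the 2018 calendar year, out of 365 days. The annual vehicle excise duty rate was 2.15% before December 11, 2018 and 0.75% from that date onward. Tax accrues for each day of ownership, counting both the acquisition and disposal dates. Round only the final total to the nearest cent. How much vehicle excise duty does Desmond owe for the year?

€938.28

February 15 – December 10, 2018: 299 days at 2.15% → €52,000 × 2.15% × 299/365 = €915.8411
December 11 – December 31, 2018: 21 days at 0.75% → €52,000 × 0.75% × 21/365 = €22.4384
Total = €938.2795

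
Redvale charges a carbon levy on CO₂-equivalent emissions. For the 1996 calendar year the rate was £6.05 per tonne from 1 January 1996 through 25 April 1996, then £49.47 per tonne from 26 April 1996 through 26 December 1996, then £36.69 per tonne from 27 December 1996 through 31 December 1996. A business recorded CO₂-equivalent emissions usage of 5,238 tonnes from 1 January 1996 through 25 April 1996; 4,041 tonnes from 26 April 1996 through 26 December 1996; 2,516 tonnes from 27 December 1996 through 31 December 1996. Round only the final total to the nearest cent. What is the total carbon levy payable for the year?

£323,910.21

1 January – 25 April 1996: 5,238 tonnes at £6.05/tonne → £31,689.90
26 April – 26 December 1996: 4,041 tonnes at £49.47/tonne → £199,908.27
27 December – 31 December 1996: 2,516 tonnes at £36.69/tonne → £92,312.04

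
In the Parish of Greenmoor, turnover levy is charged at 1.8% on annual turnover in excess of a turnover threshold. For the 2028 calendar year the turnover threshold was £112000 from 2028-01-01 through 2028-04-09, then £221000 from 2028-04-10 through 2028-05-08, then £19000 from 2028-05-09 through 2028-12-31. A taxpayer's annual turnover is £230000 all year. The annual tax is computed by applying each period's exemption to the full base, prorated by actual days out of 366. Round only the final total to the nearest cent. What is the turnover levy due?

2028-01-01 to 2028-04-09: 100 days, exemption £112000 → (£230000 − £112000) × 1.8% × 100/366 = £580.3279
2028-04-10 to 2028-05-08: 29 days, exemption £221000 → (£230000 − £221000) × 1.8% × 29/366 = £12.8361
2028-05-09 to 2028-12-31: 237 days, exemption £19000 → (£230000 − £19000) × 1.8% × 237/366 = £2459.3607
Total = £3052.5246

£3052.52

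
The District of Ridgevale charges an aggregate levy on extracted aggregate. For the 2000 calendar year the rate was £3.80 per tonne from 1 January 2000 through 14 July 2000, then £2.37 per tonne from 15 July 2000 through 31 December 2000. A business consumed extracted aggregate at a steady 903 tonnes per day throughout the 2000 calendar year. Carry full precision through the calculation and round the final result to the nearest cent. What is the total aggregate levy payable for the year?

1 January – 14 July 2000: 196 days × 903 tonnes/day = 176,988 tonnes at £3.80/tonne → £672,554.40
15 July – 31 December 2000: 170 days × 903 tonnes/day = 153,510 tonnes at £2.37/tonne → £363,818.70

£1,036,373.10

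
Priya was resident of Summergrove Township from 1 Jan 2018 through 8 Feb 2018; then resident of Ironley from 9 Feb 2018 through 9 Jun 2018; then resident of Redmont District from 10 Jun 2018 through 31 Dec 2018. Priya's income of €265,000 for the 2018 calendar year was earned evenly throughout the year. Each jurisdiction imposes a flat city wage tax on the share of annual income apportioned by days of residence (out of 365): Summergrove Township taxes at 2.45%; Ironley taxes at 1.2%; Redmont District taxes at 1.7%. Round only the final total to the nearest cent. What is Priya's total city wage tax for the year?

Summergrove Township, 1 Jan – 8 Feb 2018: 39 days → €265,000 × 2.45% × 39/365 = €693.7192
Ironley, 9 Feb – 9 Jun 2018: 121 days → €265,000 × 1.2% × 121/365 = €1,054.1918
Redmont District, 10 Jun – 31 Dec 2018: 205 days → €265,000 × 1.7% × 205/365 = €2,530.2055
Total = €4,278.1164

€4,278.12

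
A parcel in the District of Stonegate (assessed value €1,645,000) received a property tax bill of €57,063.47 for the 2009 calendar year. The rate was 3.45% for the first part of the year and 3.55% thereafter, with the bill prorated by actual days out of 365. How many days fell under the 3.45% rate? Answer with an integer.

296 days

Let d = days at the first rate; then 365 − d days at the second rate.
€1,645,000 × [3.45%·d + 3.55%·(365−d)] / 365 = €57,063.47
Solving gives d = 296, so the new rate took effect on October 24, 2009.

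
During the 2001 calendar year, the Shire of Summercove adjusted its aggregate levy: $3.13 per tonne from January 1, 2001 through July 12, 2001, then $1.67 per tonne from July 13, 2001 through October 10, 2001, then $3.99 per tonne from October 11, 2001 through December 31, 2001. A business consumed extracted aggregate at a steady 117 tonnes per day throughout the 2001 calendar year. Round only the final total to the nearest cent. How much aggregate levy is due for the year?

January 1 – July 12, 2001: 193 days × 117 tonnes/day = 22,581 tonnes at $3.13/tonne → $70678.53
July 13 – October 10, 2001: 90 days × 117 tonnes/day = 10,530 tonnes at $1.67/tonne → $17585.10
October 11 – December 31, 2001: 82 days × 117 tonnes/day = 9,594 tonnes at $3.99/tonne → $38280.06

$126543.69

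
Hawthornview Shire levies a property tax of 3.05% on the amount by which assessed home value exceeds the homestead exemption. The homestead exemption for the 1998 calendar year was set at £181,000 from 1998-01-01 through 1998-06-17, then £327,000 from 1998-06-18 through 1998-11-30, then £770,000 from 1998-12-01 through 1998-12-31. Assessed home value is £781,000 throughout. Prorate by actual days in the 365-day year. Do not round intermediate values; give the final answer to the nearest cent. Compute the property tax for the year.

1998-01-01 to 1998-06-17: 168 days, exemption £181,000 → (£781,000 − £181,000) × 3.05% × 168/365 = £8,423.0137
1998-06-18 to 1998-11-30: 166 days, exemption £327,000 → (£781,000 − £327,000) × 3.05% × 166/365 = £6,297.5397
1998-12-01 to 1998-12-31: 31 days, exemption £770,000 → (£781,000 − £770,000) × 3.05% × 31/365 = £28.4945
Total = £14,749.0479

£14,749.05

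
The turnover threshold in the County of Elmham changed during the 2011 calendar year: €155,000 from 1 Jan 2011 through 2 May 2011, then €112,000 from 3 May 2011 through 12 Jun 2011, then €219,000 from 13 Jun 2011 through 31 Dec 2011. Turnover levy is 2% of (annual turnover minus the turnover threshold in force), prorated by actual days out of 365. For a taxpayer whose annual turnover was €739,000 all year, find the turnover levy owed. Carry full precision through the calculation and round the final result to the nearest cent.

€11,068.22

1 Jan – 2 May 2011: 122 days, exemption €155,000 → (€739,000 − €155,000) × 2% × 122/365 = €3,904.0000
3 May – 12 Jun 2011: 41 days, exemption €112,000 → (€739,000 − €112,000) × 2% × 41/365 = €1,408.6027
13 Jun – 31 Dec 2011: 202 days, exemption €219,000 → (€739,000 − €219,000) × 2% × 202/365 = €5,755.6164
Total = €11,068.2192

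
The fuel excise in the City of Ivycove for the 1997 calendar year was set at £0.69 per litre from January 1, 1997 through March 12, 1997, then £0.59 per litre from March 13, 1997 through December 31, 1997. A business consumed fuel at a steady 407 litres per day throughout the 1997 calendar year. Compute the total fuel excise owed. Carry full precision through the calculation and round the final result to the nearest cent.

£90537.15

January 1 – March 12, 1997: 71 days × 407 litres/day = 28,897 litres at £0.69/litre → £19938.93
March 13 – December 31, 1997: 294 days × 407 litres/day = 119,658 litres at £0.59/litre → £70598.22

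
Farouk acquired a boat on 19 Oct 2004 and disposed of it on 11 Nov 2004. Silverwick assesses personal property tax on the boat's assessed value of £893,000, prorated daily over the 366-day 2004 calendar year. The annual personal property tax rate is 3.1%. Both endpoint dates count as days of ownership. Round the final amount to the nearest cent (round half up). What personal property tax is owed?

Days held (19 Oct – 11 Nov 2004): 24 out of 366
Tax = £893,000 × 3.1% × 24/366 = £1,815.2787

£1,815.28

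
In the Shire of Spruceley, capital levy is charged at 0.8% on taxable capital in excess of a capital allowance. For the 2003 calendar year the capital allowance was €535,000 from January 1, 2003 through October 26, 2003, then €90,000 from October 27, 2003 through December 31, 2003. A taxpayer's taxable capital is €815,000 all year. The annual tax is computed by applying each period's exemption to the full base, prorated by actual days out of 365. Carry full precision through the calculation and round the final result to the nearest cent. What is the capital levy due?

€2,883.73

January 1 – October 26, 2003: 299 days, exemption €535,000 → (€815,000 − €535,000) × 0.8% × 299/365 = €1,834.9589
October 27 – December 31, 2003: 66 days, exemption €90,000 → (€815,000 − €90,000) × 0.8% × 66/365 = €1,048.7671
Total = €2,883.7260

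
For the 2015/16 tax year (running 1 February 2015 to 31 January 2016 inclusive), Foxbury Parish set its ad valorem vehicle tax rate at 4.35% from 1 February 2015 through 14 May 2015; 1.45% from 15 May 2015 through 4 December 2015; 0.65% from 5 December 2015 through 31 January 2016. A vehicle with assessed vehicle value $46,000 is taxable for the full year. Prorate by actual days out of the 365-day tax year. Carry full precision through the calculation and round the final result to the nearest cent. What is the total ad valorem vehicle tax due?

$984.97

1 February – 14 May 2015: 103 days at 4.35% → $46,000 × 4.35% × 103/365 = $564.6658
15 May – 4 December 2015: 204 days at 1.45% → $46,000 × 1.45% × 204/365 = $372.7890
5 December 2015 – 31 January 2016: 58 days at 0.65% → $46,000 × 0.65% × 58/365 = $47.5123
Total = $984.9671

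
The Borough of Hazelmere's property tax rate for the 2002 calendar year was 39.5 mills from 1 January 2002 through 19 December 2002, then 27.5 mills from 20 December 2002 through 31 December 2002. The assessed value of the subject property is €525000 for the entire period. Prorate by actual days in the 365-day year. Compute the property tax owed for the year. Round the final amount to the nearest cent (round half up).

€20530.38

1 January – 19 December 2002: 353 days at 39.5 mills → €525000 × 3.95% × 353/365 = €20055.7192
20 December – 31 December 2002: 12 days at 27.5 mills → €525000 × 2.75% × 12/365 = €474.6575
Total = €20530.3767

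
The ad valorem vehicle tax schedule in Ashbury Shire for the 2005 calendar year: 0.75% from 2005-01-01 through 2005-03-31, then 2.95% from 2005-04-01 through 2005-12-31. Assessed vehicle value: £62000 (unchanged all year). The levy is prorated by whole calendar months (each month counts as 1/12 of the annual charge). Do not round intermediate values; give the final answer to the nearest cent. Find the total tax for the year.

£1488.00

2005-01-01 to 2005-03-31: 3 months at 0.75% → £62000 × 0.75% × 3/12 = £116.2500
2005-04-01 to 2005-12-31: 9 months at 2.95% → £62000 × 2.95% × 9/12 = £1371.7500
Total = £1488.0000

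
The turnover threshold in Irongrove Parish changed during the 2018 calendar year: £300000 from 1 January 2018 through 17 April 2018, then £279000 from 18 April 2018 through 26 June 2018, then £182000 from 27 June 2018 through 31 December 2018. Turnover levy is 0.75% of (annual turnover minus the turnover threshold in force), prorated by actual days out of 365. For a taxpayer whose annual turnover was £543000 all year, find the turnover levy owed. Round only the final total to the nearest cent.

1 January – 17 April 2018: 107 days, exemption £300000 → (£543000 − £300000) × 0.75% × 107/365 = £534.2671
18 April – 26 June 2018: 70 days, exemption £279000 → (£543000 − £279000) × 0.75% × 70/365 = £379.7260
27 June – 31 December 2018: 188 days, exemption £182000 → (£543000 − £182000) × 0.75% × 188/365 = £1394.5479
Total = £2308.5411

£2308.54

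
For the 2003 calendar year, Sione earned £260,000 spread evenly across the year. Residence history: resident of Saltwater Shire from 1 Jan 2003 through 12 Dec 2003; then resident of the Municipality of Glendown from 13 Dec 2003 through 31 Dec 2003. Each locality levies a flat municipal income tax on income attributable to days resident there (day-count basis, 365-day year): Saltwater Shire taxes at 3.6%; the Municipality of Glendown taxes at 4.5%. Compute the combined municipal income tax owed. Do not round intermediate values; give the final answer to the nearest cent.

£9,481.81

Saltwater Shire, 1 Jan – 12 Dec 2003: 346 days → £260,000 × 3.6% × 346/365 = £8,872.7671
The Municipality of Glendown, 13 Dec – 31 Dec 2003: 19 days → £260,000 × 4.5% × 19/365 = £609.0411
Total = £9,481.8082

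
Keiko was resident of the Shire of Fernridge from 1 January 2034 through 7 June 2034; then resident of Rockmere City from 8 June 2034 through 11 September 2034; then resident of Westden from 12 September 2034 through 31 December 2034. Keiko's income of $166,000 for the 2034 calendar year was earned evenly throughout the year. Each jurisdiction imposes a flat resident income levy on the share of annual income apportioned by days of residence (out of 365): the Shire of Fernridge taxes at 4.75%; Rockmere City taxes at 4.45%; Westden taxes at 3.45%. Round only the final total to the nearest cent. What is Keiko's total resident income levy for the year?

$7,097.75

The Shire of Fernridge, 1 January – 7 June 2034: 158 days → $166,000 × 4.75% × 158/365 = $3,413.2329
Rockmere City, 8 June – 11 September 2034: 96 days → $166,000 × 4.45% × 96/365 = $1,942.8822
Westden, 12 September – 31 December 2034: 111 days → $166,000 × 3.45% × 111/365 = $1,741.6356
Total = $7,097.7507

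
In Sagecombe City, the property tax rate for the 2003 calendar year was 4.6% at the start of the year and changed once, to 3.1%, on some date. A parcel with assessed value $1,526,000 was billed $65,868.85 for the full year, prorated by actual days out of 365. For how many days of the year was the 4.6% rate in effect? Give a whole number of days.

296 days

Let d = days at the first rate; then 365 − d days at the second rate.
$1,526,000 × [4.6%·d + 3.1%·(365−d)] / 365 = $65,868.85
Solving gives d = 296, so the new rate took effect on 24 Oct 2003.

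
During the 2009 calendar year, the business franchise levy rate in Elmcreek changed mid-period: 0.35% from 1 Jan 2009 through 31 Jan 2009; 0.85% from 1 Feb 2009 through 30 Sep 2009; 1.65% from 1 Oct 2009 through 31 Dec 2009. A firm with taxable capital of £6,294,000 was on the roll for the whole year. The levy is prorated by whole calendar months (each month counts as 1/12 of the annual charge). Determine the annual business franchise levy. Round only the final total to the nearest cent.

1 Jan – 31 Jan 2009: 1 month at 0.35% → £6,294,000 × 0.35% × 1/12 = £1,835.7500
1 Feb – 30 Sep 2009: 8 months at 0.85% → £6,294,000 × 0.85% × 8/12 = £35,666.0000
1 Oct – 31 Dec 2009: 3 months at 1.65% → £6,294,000 × 1.65% × 3/12 = £25,962.7500
Total = £63,464.5000

£63,464.50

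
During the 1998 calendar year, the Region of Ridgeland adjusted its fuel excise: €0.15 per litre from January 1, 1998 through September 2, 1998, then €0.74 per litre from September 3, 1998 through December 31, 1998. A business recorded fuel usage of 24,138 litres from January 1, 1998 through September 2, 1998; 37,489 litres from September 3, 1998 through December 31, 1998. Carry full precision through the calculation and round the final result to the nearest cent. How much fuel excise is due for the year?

January 1 – September 2, 1998: 24,138 litres at €0.15/litre → €3,620.70
September 3 – December 31, 1998: 37,489 litres at €0.74/litre → €27,741.86

€31,362.56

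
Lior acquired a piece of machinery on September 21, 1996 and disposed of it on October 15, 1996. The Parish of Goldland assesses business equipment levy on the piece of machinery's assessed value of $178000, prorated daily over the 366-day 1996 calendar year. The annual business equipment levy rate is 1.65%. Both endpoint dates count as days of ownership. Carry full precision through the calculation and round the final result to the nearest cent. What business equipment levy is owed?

$200.61

Days held (September 21 – October 15, 1996): 25 out of 366
Tax = $178000 × 1.65% × 25/366 = $200.6148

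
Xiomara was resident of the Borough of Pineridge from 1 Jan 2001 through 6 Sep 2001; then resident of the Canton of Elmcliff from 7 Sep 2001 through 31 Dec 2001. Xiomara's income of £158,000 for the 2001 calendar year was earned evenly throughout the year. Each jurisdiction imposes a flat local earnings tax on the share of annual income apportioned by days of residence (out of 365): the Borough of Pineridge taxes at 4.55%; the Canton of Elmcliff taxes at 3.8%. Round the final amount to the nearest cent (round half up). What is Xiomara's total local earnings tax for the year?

The Borough of Pineridge, 1 Jan – 6 Sep 2001: 249 days → £158,000 × 4.55% × 249/365 = £4,904.2767
The Canton of Elmcliff, 7 Sep – 31 Dec 2001: 116 days → £158,000 × 3.8% × 116/365 = £1,908.1205
Total = £6,812.3973

£6,812.40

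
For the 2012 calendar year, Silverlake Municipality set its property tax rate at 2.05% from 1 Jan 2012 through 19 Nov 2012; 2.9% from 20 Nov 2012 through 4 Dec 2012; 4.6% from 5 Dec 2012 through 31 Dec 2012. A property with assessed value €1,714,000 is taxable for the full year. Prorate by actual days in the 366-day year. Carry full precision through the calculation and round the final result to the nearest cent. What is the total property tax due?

€38,958.38

1 Jan – 19 Nov 2012: 324 days at 2.05% → €1,714,000 × 2.05% × 324/366 = €31,104.8852
20 Nov – 4 Dec 2012: 15 days at 2.9% → €1,714,000 × 2.9% × 15/366 = €2,037.1311
5 Dec – 31 Dec 2012: 27 days at 4.6% → €1,714,000 × 4.6% × 27/366 = €5,816.3607
Total = €38,958.3770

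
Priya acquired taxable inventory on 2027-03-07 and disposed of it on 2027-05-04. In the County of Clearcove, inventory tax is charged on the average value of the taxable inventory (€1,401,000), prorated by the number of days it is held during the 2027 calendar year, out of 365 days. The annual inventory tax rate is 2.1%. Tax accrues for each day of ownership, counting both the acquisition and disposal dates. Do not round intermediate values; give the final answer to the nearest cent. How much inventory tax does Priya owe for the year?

€4,755.72

Days held (2027-03-07 to 2027-05-04): 59 out of 365
Tax = €1,401,000 × 2.1% × 59/365 = €4,755.7233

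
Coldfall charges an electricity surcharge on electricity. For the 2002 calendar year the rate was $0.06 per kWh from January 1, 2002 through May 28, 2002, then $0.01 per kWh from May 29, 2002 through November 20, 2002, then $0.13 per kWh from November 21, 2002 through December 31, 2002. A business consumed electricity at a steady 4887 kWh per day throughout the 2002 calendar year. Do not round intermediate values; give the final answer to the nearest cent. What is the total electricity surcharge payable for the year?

$78,045.39

January 1 – May 28, 2002: 148 days × 4887 kWh/day = 723,276 kWh at $0.06/kWh → $43,396.56
May 29 – November 20, 2002: 176 days × 4887 kWh/day = 860,112 kWh at $0.01/kWh → $8,601.12
November 21 – December 31, 2002: 41 days × 4887 kWh/day = 200,367 kWh at $0.13/kWh → $26,047.71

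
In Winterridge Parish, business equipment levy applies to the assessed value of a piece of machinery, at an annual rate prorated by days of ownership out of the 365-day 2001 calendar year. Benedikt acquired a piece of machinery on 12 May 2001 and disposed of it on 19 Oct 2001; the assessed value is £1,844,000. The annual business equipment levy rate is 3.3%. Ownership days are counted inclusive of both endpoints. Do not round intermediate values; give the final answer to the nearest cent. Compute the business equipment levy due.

£26,841.57

Days held (12 May – 19 Oct 2001): 161 out of 365
Tax = £1,844,000 × 3.3% × 161/365 = £26,841.5671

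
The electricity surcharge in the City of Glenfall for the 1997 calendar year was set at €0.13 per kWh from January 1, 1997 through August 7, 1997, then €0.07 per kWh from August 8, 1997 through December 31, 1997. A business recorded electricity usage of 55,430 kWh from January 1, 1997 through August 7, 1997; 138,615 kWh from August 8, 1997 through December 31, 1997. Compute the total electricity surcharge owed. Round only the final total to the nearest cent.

€16908.95

January 1 – August 7, 1997: 55,430 kWh at €0.13/kWh → €7205.90
August 8 – December 31, 1997: 138,615 kWh at €0.07/kWh → €9703.05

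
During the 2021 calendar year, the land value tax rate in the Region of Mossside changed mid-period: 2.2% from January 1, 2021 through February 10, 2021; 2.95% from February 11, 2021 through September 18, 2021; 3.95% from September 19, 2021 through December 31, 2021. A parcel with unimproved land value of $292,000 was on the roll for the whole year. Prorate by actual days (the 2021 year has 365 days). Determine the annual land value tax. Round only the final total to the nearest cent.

January 1 – February 10, 2021: 41 days at 2.2% → $292,000 × 2.2% × 41/365 = $721.6000
February 11 – September 18, 2021: 220 days at 2.95% → $292,000 × 2.95% × 220/365 = $5,192.0000
September 19 – December 31, 2021: 104 days at 3.95% → $292,000 × 3.95% × 104/365 = $3,286.4000
Total = $9,200.0000

$9,200.00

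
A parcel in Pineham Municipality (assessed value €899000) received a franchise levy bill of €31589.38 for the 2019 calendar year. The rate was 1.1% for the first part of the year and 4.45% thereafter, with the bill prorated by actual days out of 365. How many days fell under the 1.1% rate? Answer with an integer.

102 days

Let d = days at the first rate; then 365 − d days at the second rate.
€899000 × [1.1%·d + 4.45%·(365−d)] / 365 = €31589.38
Solving gives d = 102, so the new rate took effect on 13 April 2019.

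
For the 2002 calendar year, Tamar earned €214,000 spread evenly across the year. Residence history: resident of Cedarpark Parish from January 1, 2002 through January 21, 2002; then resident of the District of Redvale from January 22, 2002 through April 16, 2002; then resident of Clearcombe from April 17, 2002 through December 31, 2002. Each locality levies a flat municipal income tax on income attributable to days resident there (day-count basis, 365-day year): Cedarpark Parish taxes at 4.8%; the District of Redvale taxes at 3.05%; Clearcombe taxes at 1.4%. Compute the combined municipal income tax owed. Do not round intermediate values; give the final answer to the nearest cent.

Cedarpark Parish, January 1 – January 21, 2002: 21 days → €214,000 × 4.8% × 21/365 = €590.9918
The District of Redvale, January 22 – April 16, 2002: 85 days → €214,000 × 3.05% × 85/365 = €1,519.9863
Clearcombe, April 17 – December 31, 2002: 259 days → €214,000 × 1.4% × 259/365 = €2,125.9288
Total = €4,236.9068

€4,236.91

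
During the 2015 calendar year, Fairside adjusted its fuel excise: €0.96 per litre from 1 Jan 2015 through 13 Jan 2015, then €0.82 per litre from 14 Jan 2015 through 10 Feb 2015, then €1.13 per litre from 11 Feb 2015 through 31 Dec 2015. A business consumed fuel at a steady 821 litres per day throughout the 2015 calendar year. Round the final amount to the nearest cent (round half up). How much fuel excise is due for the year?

1 Jan – 13 Jan 2015: 13 days × 821 litres/day = 10,673 litres at €0.96/litre → €10,246.08
14 Jan – 10 Feb 2015: 28 days × 821 litres/day = 22,988 litres at €0.82/litre → €18,850.16
11 Feb – 31 Dec 2015: 324 days × 821 litres/day = 266,004 litres at €1.13/litre → €300,584.52

€329,680.76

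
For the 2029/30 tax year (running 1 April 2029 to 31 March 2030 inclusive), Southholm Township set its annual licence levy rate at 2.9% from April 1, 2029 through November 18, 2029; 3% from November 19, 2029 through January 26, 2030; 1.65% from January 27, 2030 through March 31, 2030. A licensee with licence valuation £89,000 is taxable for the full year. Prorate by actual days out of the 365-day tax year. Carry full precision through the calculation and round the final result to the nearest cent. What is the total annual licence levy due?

£2,402.76

April 1 – November 18, 2029: 232 days at 2.9% → £89,000 × 2.9% × 232/365 = £1,640.5260
November 19, 2029 – January 26, 2030: 69 days at 3% → £89,000 × 3% × 69/365 = £504.7397
January 27 – March 31, 2030: 64 days at 1.65% → £89,000 × 1.65% × 64/365 = £257.4904
Total = £2,402.7562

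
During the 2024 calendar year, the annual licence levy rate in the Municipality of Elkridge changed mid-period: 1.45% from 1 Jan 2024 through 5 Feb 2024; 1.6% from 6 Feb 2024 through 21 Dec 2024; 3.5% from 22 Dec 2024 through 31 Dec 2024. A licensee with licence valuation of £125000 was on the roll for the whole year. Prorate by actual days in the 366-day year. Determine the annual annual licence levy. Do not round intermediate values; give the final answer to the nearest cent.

1 Jan – 5 Feb 2024: 36 days at 1.45% → £125000 × 1.45% × 36/366 = £178.2787
6 Feb – 21 Dec 2024: 320 days at 1.6% → £125000 × 1.6% × 320/366 = £1748.6339
22 Dec – 31 Dec 2024: 10 days at 3.5% → £125000 × 3.5% × 10/366 = £119.5355
Total = £2046.4481

£2046.45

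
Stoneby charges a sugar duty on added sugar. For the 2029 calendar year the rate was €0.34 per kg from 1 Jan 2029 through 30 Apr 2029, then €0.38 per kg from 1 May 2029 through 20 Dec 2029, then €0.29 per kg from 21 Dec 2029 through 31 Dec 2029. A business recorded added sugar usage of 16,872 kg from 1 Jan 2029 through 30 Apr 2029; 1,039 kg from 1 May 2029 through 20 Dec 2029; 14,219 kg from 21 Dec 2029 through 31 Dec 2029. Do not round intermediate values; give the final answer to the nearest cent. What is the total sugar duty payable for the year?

€10,254.81

1 Jan – 30 Apr 2029: 16,872 kg at €0.34/kg → €5,736.48
1 May – 20 Dec 2029: 1,039 kg at €0.38/kg → €394.82
21 Dec – 31 Dec 2029: 14,219 kg at €0.29/kg → €4,123.51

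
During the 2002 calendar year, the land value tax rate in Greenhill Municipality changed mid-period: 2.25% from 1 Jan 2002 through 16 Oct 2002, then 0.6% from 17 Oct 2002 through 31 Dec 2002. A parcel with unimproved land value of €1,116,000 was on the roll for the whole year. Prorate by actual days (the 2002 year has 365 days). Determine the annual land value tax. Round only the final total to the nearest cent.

€21,275.85

1 Jan – 16 Oct 2002: 289 days at 2.25% → €1,116,000 × 2.25% × 289/365 = €19,881.6164
17 Oct – 31 Dec 2002: 76 days at 0.6% → €1,116,000 × 0.6% × 76/365 = €1,394.2356
Total = €21,275.8521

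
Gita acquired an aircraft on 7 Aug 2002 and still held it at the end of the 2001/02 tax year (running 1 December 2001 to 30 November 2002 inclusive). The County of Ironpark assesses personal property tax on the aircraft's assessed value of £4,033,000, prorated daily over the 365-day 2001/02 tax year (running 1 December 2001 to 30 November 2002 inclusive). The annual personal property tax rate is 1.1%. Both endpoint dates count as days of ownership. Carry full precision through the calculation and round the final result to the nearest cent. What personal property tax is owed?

£14,098.93

Days held (7 Aug – 30 Nov 2002): 116 out of 365
Tax = £4,033,000 × 1.1% × 116/365 = £14,098.9260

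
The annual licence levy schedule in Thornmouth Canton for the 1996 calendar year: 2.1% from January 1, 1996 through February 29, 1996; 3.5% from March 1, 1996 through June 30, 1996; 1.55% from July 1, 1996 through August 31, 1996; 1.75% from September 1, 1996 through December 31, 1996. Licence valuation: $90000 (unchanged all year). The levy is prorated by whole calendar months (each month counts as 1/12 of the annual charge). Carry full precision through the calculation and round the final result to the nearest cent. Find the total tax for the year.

$2122.50

January 1 – February 29, 1996: 2 months at 2.1% → $90000 × 2.1% × 2/12 = $315.0000
March 1 – June 30, 1996: 4 months at 3.5% → $90000 × 3.5% × 4/12 = $1050.0000
July 1 – August 31, 1996: 2 months at 1.55% → $90000 × 1.55% × 2/12 = $232.5000
September 1 – December 31, 1996: 4 months at 1.75% → $90000 × 1.75% × 4/12 = $525.0000
Total = $2122.5000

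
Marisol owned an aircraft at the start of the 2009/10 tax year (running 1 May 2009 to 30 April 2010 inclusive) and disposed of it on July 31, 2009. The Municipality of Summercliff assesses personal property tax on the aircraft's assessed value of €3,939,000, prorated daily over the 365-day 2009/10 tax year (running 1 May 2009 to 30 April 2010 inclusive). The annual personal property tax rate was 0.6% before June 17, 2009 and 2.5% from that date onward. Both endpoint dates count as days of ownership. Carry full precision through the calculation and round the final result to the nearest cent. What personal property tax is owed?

€15,184.04

May 1 – June 16, 2009: 47 days at 0.6% → €3,939,000 × 0.6% × 47/365 = €3,043.2822
June 17 – July 31, 2009: 45 days at 2.5% → €3,939,000 × 2.5% × 45/365 = €12,140.7534
Total = €15,184.0356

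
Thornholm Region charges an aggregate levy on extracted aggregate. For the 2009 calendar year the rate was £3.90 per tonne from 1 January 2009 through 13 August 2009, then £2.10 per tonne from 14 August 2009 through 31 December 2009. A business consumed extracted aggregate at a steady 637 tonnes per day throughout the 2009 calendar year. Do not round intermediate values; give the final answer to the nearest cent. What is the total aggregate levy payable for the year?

1 January – 13 August 2009: 225 days × 637 tonnes/day = 143,325 tonnes at £3.90/tonne → £558967.50
14 August – 31 December 2009: 140 days × 637 tonnes/day = 89,180 tonnes at £2.10/tonne → £187278.00

£746245.50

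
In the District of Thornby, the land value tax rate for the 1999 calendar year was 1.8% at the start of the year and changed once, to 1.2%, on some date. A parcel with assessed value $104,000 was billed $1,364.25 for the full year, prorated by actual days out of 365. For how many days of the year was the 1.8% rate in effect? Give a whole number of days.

68 days

Let d = days at the first rate; then 365 − d days at the second rate.
$104,000 × [1.8%·d + 1.2%·(365−d)] / 365 = $1,364.25
Solving gives d = 68, so the new rate took effect on March 10, 1999.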